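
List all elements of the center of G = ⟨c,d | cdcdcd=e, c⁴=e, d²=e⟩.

An element z ∈ Z(G) iff z commutes with every generator.
For example e is central: e·c = c = c·e; e·d = d = d·e.
Whereas c ∉ Z(G) since c·d = cd ≠ dc = d·c.
Checking each of the 24 elements this way gives Z(G) = {e}, of order 1.

Answer: {e}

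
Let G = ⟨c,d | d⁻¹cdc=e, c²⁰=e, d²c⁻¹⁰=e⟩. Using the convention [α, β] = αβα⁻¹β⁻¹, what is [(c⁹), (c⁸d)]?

[(c⁹), (c⁸d)] = (c⁹)·(c⁸d)·(c⁹)⁻¹·(c⁸d)⁻¹.
  (c⁹) · (c⁸d) = c⁷d⁻¹
  (c⁷d⁻¹) · (c¹¹) = c⁶d
  (c⁶d) · (c⁸d⁻¹) = c¹⁸

Answer: c¹⁸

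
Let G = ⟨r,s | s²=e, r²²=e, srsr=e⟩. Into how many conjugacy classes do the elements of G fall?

The conjugacy classes (representative and size) are:
  [e] (size 1), [r] (size 2), [r²] (size 2), [r¹⁹] (size 2), [r⁴] (size 2), [r⁵] (size 2), [r⁶] (size 2), [r⁷] (size 2), [r⁸] (size 2), [r¹³] (size 2), [r¹⁰] (size 2), [r¹¹] (size 1), [r⁶s] (size 11), [rs] (size 11).
Class equation: 1 + 2 + 2 + 2 + 2 + 2 + 2 + 2 + 2 + 2 + 2 + 1 + 11 + 11 = 44 = |G|. So G has 14 conjugacy classes.

Answer: 14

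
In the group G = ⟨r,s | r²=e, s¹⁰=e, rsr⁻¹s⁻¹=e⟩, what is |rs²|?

Compute successive powers until reaching e:
  (rs²)¹ = rs², (rs²)² = s⁴, (rs²)³ = rs⁶, (rs²)⁴ = s⁸, (rs²)⁵ = r, (rs²)⁶ = s², (rs²)⁷ = rs⁴, (rs²)⁸ = s⁶, (rs²)⁹ = rs⁸, (rs²)¹⁰ = e.
The smallest positive k with (rs²)ᵏ = e is 10.

Answer: 10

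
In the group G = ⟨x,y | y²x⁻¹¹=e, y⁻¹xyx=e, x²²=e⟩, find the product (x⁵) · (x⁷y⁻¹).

Compute (x⁵) · (x⁷y⁻¹) by multiplying left to right and reducing via the relations at each step:
  (x⁵) · x⁷ = x¹²
  (x¹²) · y⁻¹ = xy

Answer: xy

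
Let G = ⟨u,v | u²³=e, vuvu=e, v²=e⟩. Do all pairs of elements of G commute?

u·v = uv but v·u = u²²v, so u·v ≠ v·u and G is not abelian.

Answer: No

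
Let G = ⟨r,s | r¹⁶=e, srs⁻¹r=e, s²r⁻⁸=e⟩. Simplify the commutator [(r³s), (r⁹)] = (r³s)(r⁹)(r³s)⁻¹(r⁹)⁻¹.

[(r³s), (r⁹)] = (r³s)·(r⁹)·(r³s)⁻¹·(r⁹)⁻¹.
  (r³s) · (r⁹) = r²s⁻¹
  (r²s⁻¹) · (r³s⁻¹) = r⁷
  (r⁷) · (r⁷) = r¹⁴

Answer: r¹⁴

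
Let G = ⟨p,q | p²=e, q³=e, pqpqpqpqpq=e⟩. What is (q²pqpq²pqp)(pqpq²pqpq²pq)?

Compute (q²pqpq²pqp) · (pqpq²pqpq²pq) by multiplying left to right and reducing via the relations at each step:
  (q²pqpq²pqp) · p = q²pqpq²pq
  (q²pqpq²pq) · q = q²pqpq²pq²
  (q²pqpq²pq²) · p = q²pq²pqpq
  (q²pq²pqpq) · q² = q²pq²pqp
  (q²pq²pqp) · p = q²pq²pq
  (q²pq²pq) · q = pqpqp
  (pqpqp) · p = pqpq
  (pqpq) · q² = pqp
  (pqp) · p = pq
  (pq) · q = pq²

Answer: pq²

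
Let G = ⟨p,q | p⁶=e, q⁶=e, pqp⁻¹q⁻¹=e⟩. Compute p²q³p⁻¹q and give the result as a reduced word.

Multiply left to right, reducing at each step:
  (p²) · q³ = p²q³
  (p²q³) · p⁻¹ = pq³
  (pq³) · q = pq⁴

Answer: pq⁴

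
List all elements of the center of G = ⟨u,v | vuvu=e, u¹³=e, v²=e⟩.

An element z ∈ Z(G) iff z commutes with every generator.
For example e is central: e·u = u = u·e; e·v = v = v·e.
Whereas u ∉ Z(G) since u·v = uv ≠ u¹²v = v·u.
Checking each of the 26 elements this way gives Z(G) = {e}, of order 1.

Answer: {e}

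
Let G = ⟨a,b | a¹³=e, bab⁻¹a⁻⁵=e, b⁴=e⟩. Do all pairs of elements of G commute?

a·b = ab but b·a = a⁵b, so a·b ≠ b·a and G is not abelian.

Answer: No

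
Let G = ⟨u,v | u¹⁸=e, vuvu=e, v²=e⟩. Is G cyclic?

Every cyclic group is abelian. But u·v = uv while v·u = u¹⁷v, so u·v ≠ v·u and G is not abelian. Hence G is not cyclic.

Answer: No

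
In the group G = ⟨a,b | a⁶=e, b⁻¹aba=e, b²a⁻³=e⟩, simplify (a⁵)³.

Compute successive powers of (a⁵), reducing at each step:
  (a⁵)²: (a⁵) · a⁵ = a⁴
  (a⁵)³: (a⁴) · a⁵ = a³

Answer: a³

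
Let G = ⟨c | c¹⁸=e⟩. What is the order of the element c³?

Compute successive powers until reaching e:
  (c³)¹ = c³, (c³)² = c⁶, (c³)³ = c⁹, (c³)⁴ = c¹², (c³)⁵ = c¹⁵, (c³)⁶ = e.
The smallest positive k with (c³)ᵏ = e is 6.

Answer: 6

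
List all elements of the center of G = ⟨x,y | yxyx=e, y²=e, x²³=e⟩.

An element z ∈ Z(G) iff z commutes with every generator.
For example e is central: e·x = x = x·e; e·y = y = y·e.
Whereas x ∉ Z(G) since x·y = xy ≠ x²²y = y·x.
Checking each of the 46 elements this way gives Z(G) = {e}, of order 1.

Answer: {e}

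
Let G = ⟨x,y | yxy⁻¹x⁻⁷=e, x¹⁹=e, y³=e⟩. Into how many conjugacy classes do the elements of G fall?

The conjugacy classes (representative and size) are:
  [e] (size 1), [x¹¹] (size 3), [x¹⁴] (size 3), [x⁶] (size 3), [x¹⁷] (size 3), [x¹²] (size 3), [x¹⁰] (size 3), [x²y] (size 19), [x¹⁸y²] (size 19).
Class equation: 1 + 3 + 3 + 3 + 3 + 3 + 3 + 19 + 19 = 57 = |G|. So G has 9 conjugacy classes.

Answer: 9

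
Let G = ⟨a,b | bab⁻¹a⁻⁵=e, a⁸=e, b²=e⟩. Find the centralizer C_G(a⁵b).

⟨a⁵b⟩ ⊆ C_G(a⁵b) since powers of a⁵b commute with a⁵b; so |C_G(a⁵b)| ≥ |⟨a⁵b⟩| = 8.
By orbit–stabilizer, |C_G(a⁵b)| = |G| / |conj. class of a⁵b| = 16 / 2 = 8.
The 8 elements commuting with a⁵b are {e, a², a⁴, a⁶, a⁵b, ab, a⁷b, a³b}.

Answer: {e, a², a⁴, a⁶, a⁵b, ab, a⁷b, a³b}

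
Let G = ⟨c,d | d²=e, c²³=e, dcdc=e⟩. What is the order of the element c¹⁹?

Compute successive powers until reaching e:
  (c¹⁹)¹ = c¹⁹, (c¹⁹)² = c¹⁵, (c¹⁹)³ = c¹¹, (c¹⁹)⁴ = c⁷, (c¹⁹)⁵ = c³, (c¹⁹)⁶ = c²², (c¹⁹)⁷ = c¹⁸, (c¹⁹)⁸ = c¹⁴, (c¹⁹)⁹ = c¹⁰, (c¹⁹)¹⁰ = c⁶, (c¹⁹)¹¹ = c², (c¹⁹)¹² = c²¹, (c¹⁹)¹³ = c¹⁷, (c¹⁹)¹⁴ = c¹³, (c¹⁹)¹⁵ = c⁹, (c¹⁹)¹⁶ = c⁵, (c¹⁹)¹⁷ = c, (c¹⁹)¹⁸ = c²⁰, (c¹⁹)¹⁹ = c¹⁶, (c¹⁹)²⁰ = c¹², (c¹⁹)²¹ = c⁸, (c¹⁹)²² = c⁴, (c¹⁹)²³ = e.
The smallest positive k with (c¹⁹)ᵏ = e is 23.

Answer: 23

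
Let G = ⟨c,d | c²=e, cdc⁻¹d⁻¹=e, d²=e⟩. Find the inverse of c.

The order of c is 2 (smallest k with cᵏ = e), so c⁻¹ = c¹ = c.
Check: c · c → c · c = e, giving e as required.

Answer: c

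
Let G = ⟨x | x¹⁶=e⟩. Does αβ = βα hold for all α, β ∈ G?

G has a single generator, so G is cyclic and hence abelian.

Answer: Yes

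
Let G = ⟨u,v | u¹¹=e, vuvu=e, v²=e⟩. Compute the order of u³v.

Compute successive powers until reaching e:
  (u³v)¹ = u³v, (u³v)² = e.
The smallest positive k with (u³v)ᵏ = e is 2.

Answer: 2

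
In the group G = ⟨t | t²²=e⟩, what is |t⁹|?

Compute successive powers until reaching e:
  (t⁹)¹ = t⁹, (t⁹)² = t¹⁸, (t⁹)³ = t⁵, (t⁹)⁴ = t¹⁴, (t⁹)⁵ = t, (t⁹)⁶ = t¹⁰, (t⁹)⁷ = t¹⁹, (t⁹)⁸ = t⁶, (t⁹)⁹ = t¹⁵, (t⁹)¹⁰ = t², (t⁹)¹¹ = t¹¹, (t⁹)¹² = t²⁰, (t⁹)¹³ = t⁷, (t⁹)¹⁴ = t¹⁶, (t⁹)¹⁵ = t³, (t⁹)¹⁶ = t¹², (t⁹)¹⁷ = t²¹, (t⁹)¹⁸ = t⁸, (t⁹)¹⁹ = t¹⁷, (t⁹)²⁰ = t⁴, (t⁹)²¹ = t¹³, (t⁹)²² = e.
The smallest positive k with (t⁹)ᵏ = e is 22.

Answer: 22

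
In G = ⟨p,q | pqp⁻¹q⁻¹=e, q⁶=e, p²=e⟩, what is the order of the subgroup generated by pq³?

|⟨pq³⟩| equals the order of pq³. Compute successive powers until reaching e:
  (pq³)¹ = pq³, (pq³)² = e.
The smallest positive k with (pq³)ᵏ = e is 2, so |⟨pq³⟩| = 2.

Answer: 2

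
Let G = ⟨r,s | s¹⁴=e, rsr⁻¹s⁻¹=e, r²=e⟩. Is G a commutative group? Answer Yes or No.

Each pair of generators commutes: r·s = rs = s·r. Since the generators pairwise commute, every element of G commutes with every other, so G is abelian.

Answer: Yes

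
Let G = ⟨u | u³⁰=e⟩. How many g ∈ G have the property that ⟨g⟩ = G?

G is cyclic of order 30. An element generates G iff its order is 30, and a cyclic group of order 30 has exactly φ(30) = 8 such elements.

Answer: 8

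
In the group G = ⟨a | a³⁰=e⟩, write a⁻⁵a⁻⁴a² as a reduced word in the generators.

Multiply left to right, reducing at each step:
  (a²⁵) · a⁻⁴ = a²¹
  (a²¹) · a² = a²³

Answer: a²³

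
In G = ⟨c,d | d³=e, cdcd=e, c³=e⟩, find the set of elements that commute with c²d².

⟨c²d²⟩ ⊆ C_G(c²d²) since powers of c²d² commute with c²d²; so |C_G(c²d²)| ≥ |⟨c²d²⟩| = 2.
By orbit–stabilizer, |C_G(c²d²)| = |G| / |conj. class of c²d²| = 12 / 3 = 4.
The 4 elements commuting with c²d² are {e, cd, c²d², cd²c}.

Answer: {e, cd, c²d², cd²c}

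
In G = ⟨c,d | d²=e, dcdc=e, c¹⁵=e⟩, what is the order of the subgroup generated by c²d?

|⟨c²d⟩| equals the order of c²d. Compute successive powers until reaching e:
  (c²d)¹ = c²d, (c²d)² = e.
The smallest positive k with (c²d)ᵏ = e is 2, so |⟨c²d⟩| = 2.

Answer: 2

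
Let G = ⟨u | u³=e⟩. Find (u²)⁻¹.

The order of (u²) is 3 (smallest k with (u²)ᵏ = e), so (u²)⁻¹ = (u²)² = u.
Check: (u²) · u → (u²) · u = e, giving e as required.

Answer: u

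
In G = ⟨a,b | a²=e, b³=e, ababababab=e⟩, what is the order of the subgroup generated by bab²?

|⟨bab²⟩| equals the order of bab². Compute successive powers until reaching e:
  (bab²)¹ = bab², (bab²)² = e.
The smallest positive k with (bab²)ᵏ = e is 2, so |⟨bab²⟩| = 2.

Answer: 2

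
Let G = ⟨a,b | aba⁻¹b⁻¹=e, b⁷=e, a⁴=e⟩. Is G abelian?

Each pair of generators commutes: a·b = ab = b·a. Since the generators pairwise commute, every element of G commutes with every other, so G is abelian.

Answer: Yes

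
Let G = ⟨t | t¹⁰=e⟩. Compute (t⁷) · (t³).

Compute (t⁷) · (t³) by multiplying left to right and reducing via the relations at each step:
  (t⁷) · t³ = e

Answer: e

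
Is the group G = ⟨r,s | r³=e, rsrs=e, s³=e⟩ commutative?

r·s = rs but s·r = r²s², so r·s ≠ s·r and G is not abelian.

Answer: No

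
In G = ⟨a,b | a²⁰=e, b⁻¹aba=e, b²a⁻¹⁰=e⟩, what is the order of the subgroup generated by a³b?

|⟨a³b⟩| equals the order of a³b. Compute successive powers until reaching e:
  (a³b)¹ = a³b, (a³b)² = a¹⁰, (a³b)³ = a³b⁻¹, (a³b)⁴ = e.
The smallest positive k with (a³b)ᵏ = e is 4, so |⟨a³b⟩| = 4.

Answer: 4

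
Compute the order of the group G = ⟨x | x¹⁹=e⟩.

G is generated by a single element, so G is cyclic. The relator gives x¹⁹ = e and no smaller power is forced to be e, so the 19 powers {e, x, x², x³, x⁴, x⁵, x⁶, x⁷, x⁸, x⁹, x¹², x¹³, x¹¹, x¹⁰, x¹⁴, x¹⁵, x¹⁶, x¹⁷, x¹⁸} are distinct. Hence |G| = 19.

Answer: 19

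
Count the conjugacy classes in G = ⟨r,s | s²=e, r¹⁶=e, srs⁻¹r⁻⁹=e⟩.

The conjugacy classes (representative and size) are:
  [e] (size 1), [r⁹] (size 2), [r²] (size 1), [r³] (size 2), [r⁴] (size 1), [r¹³] (size 2), [r⁶] (size 1), [r¹⁵] (size 2), [r⁸] (size 1), [r¹⁰] (size 1), [r¹²] (size 1), [r¹⁴] (size 1), [s] (size 2), [rs] (size 2), [r²s] (size 2), [r¹¹s] (size 2), [r⁴s] (size 2), [r¹³s] (size 2), [r¹⁴s] (size 2), [r¹⁵s] (size 2).
Class equation: 1 + 2 + 1 + 2 + 1 + 2 + 1 + 2 + 1 + 1 + 1 + 1 + 2 + 2 + 2 + 2 + 2 + 2 + 2 + 2 = 32 = |G|. So G has 20 conjugacy classes.

Answer: 20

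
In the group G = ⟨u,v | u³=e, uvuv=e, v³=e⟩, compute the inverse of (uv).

The order of (uv) is 2 (smallest k with (uv)ᵏ = e), so (uv)⁻¹ = (uv)¹ = uv.
Check: (uv) · (uv) → (uv) · u = v²;   (v²) · v = e, giving e as required.

Answer: uv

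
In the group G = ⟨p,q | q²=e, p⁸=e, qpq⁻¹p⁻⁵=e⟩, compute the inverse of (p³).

The order of (p³) is 8 (smallest k with (p³)ᵏ = e), so (p³)⁻¹ = (p³)⁷ = p⁵.
Check: (p³) · (p⁵) → (p³) · p⁵ = e, giving e as required.

Answer: p⁵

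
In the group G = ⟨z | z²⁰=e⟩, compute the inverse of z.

The order of z is 20 (smallest k with zᵏ = e), so z⁻¹ = z¹⁹ = z¹⁹.
Check: z · (z¹⁹) → z · z¹⁹ = e, giving e as required.

Answer: z¹⁹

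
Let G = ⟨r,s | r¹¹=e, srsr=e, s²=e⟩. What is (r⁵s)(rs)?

Compute (r⁵s) · (rs) by multiplying left to right and reducing via the relations at each step:
  (r⁵s) · r = r⁴s
  (r⁴s) · s = r⁴

Answer: r⁴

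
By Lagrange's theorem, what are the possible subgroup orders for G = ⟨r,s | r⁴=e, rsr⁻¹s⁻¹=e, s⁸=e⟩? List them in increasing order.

|G| = 32 = 2⁵. By Lagrange's theorem the order of any subgroup divides 32; the divisors of 32 are 1, 2, 4, 8, 16, 32.

Answer: 1, 2, 4, 8, 16, 32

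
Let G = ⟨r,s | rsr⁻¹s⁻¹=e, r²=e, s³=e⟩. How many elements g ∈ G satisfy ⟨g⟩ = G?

G is cyclic of order 6. An element generates G iff its order is 6, and a cyclic group of order 6 has exactly φ(6) = 2 such elements.

Answer: 2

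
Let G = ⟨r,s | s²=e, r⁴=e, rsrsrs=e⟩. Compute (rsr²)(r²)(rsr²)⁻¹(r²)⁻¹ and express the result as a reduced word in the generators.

[(rsr²), (r²)] = (rsr²)·(r²)·(rsr²)⁻¹·(r²)⁻¹.
  (rsr²) · (r²) = rs
  (rs) · (r²sr³) = r²sr²s
  (r²sr²s) · (r²) = sr²s

Answer: sr²s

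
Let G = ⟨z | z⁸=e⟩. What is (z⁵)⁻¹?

The order of (z⁵) is 8 (smallest k with (z⁵)ᵏ = e), so (z⁵)⁻¹ = (z⁵)⁷ = z³.
Check: (z⁵) · (z³) → (z⁵) · z³ = e, giving e as required.

Answer: z³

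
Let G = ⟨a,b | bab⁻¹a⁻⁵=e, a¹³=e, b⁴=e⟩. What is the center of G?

An element z ∈ Z(G) iff z commutes with every generator.
For example e is central: e·a = a = a·e; e·b = b = b·e.
Whereas a ∉ Z(G) since a·b = ab ≠ a⁵b = b·a.
Checking each of the 52 elements this way gives Z(G) = {e}, of order 1.

Answer: {e}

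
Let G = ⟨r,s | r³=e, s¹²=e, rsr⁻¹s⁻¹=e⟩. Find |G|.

Enumerate words in the generators, reducing via the relations: the distinct elements are
  {e, r, s, rs, r², s², s³, s⁴, s⁵, s⁶, s⁷, s⁸, s⁹, rs², rs³, rs⁴, rs⁵, rs⁶, rs⁷, rs⁸, rs⁹, r²s, s¹¹, s¹⁰, rs¹¹, rs¹⁰, r²s², r²s³, r²s⁴, r²s⁵, r²s⁶, r²s⁷, r²s⁸, r²s⁹, r²s¹¹, r²s¹⁰}.
No further products give new elements, so |G| = 36.

Answer: 36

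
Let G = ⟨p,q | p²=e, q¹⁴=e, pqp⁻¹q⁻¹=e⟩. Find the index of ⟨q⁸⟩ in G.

First find ord(q⁸) by computing successive powers:
  (q⁸)¹ = q⁸, (q⁸)² = q², (q⁸)³ = q¹⁰, (q⁸)⁴ = q⁴, (q⁸)⁵ = q¹², (q⁸)⁶ = q⁶, (q⁸)⁷ = e.
So |⟨q⁸⟩| = ord(q⁸) = 7. With |G| = 28, by Lagrange [G : ⟨q⁸⟩] = 28/7 = 4.

Answer: 4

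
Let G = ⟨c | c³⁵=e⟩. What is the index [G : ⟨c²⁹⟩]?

First find ord(c²⁹) by computing successive powers:
  (c²⁹)¹ = c²⁹, (c²⁹)² = c²³, (c²⁹)³ = c¹⁷, (c²⁹)⁴ = c¹¹, (c²⁹)⁵ = c⁵, (c²⁹)⁶ = c³⁴, (c²⁹)⁷ = c²⁸, (c²⁹)⁸ = c²², (c²⁹)⁹ = c¹⁶, (c²⁹)¹⁰ = c¹⁰, (c²⁹)¹¹ = c⁴, (c²⁹)¹² = c³³, (c²⁹)¹³ = c²⁷, (c²⁹)¹⁴ = c²¹, (c²⁹)¹⁵ = c¹⁵, (c²⁹)¹⁶ = c⁹, (c²⁹)¹⁷ = c³, (c²⁹)¹⁸ = c³², (c²⁹)¹⁹ = c²⁶, (c²⁹)²⁰ = c²⁰, (c²⁹)²¹ = c¹⁴, (c²⁹)²² = c⁸, (c²⁹)²³ = c², (c²⁹)²⁴ = c³¹, (c²⁹)²⁵ = c²⁵, (c²⁹)²⁶ = c¹⁹, (c²⁹)²⁷ = c¹³, (c²⁹)²⁸ = c⁷, (c²⁹)²⁹ = c, (c²⁹)³⁰ = c³⁰, (c²⁹)³¹ = c²⁴, (c²⁹)³² = c¹⁸, (c²⁹)³³ = c¹², (c²⁹)³⁴ = c⁶, (c²⁹)³⁵ = e.
So |⟨c²⁹⟩| = ord(c²⁹) = 35. With |G| = 35, by Lagrange [G : ⟨c²⁹⟩] = 35/35 = 1.

Answer: 1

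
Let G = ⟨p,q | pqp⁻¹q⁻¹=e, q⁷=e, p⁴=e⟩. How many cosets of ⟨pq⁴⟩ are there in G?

First find ord(pq⁴) by computing successive powers:
  (pq⁴)¹ = pq⁴, (pq⁴)² = p²q, (pq⁴)³ = p³q⁵, (pq⁴)⁴ = q², (pq⁴)⁵ = pq⁶, (pq⁴)⁶ = p²q³, (pq⁴)⁷ = p³, (pq⁴)⁸ = q⁴, (pq⁴)⁹ = pq, (pq⁴)¹⁰ = p²q⁵, (pq⁴)¹¹ = p³q², (pq⁴)¹² = q⁶, (pq⁴)¹³ = pq³, (pq⁴)¹⁴ = p², (pq⁴)¹⁵ = p³q⁴, (pq⁴)¹⁶ = q, (pq⁴)¹⁷ = pq⁵, (pq⁴)¹⁸ = p²q², (pq⁴)¹⁹ = p³q⁶, (pq⁴)²⁰ = q³, (pq⁴)²¹ = p, (pq⁴)²² = p²q⁴, (pq⁴)²³ = p³q, (pq⁴)²⁴ = q⁵, (pq⁴)²⁵ = pq², (pq⁴)²⁶ = p²q⁶, (pq⁴)²⁷ = p³q³, (pq⁴)²⁸ = e.
So |⟨pq⁴⟩| = ord(pq⁴) = 28. With |G| = 28, by Lagrange [G : ⟨pq⁴⟩] = 28/28 = 1.

Answer: 1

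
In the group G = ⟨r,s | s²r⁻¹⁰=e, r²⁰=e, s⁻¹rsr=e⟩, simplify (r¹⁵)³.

Compute successive powers of (r¹⁵), reducing at each step:
  (r¹⁵)²: (r¹⁵) · r¹⁵ = r¹⁰
  (r¹⁵)³: (r¹⁰) · r¹⁵ = r⁵

Answer: r⁵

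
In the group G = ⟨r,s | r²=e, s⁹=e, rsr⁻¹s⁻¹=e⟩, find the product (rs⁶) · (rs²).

Compute (rs⁶) · (rs²) by multiplying left to right and reducing via the relations at each step:
  (rs⁶) · r = s⁶
  (s⁶) · s² = s⁸

Answer: s⁸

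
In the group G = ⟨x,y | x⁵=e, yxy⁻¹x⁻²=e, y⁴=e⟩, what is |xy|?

Compute successive powers until reaching e:
  (xy)¹ = xy, (xy)² = x³y², (xy)³ = x²y³, (xy)⁴ = e.
The smallest positive k with (xy)ᵏ = e is 4.

Answer: 4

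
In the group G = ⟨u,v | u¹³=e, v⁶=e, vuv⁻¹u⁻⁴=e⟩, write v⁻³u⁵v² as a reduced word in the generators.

Multiply left to right, reducing at each step:
  (v³) · u⁵ = u⁸v³
  (u⁸v³) · v² = u⁸v⁵

Answer: u⁸v⁵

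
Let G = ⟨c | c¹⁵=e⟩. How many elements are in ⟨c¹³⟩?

|⟨c¹³⟩| equals the order of c¹³. Compute successive powers until reaching e:
  (c¹³)¹ = c¹³, (c¹³)² = c¹¹, (c¹³)³ = c⁹, (c¹³)⁴ = c⁷, (c¹³)⁵ = c⁵, (c¹³)⁶ = c³, (c¹³)⁷ = c, (c¹³)⁸ = c¹⁴, (c¹³)⁹ = c¹², (c¹³)¹⁰ = c¹⁰, (c¹³)¹¹ = c⁸, (c¹³)¹² = c⁶, (c¹³)¹³ = c⁴, (c¹³)¹⁴ = c², (c¹³)¹⁵ = e.
The smallest positive k with (c¹³)ᵏ = e is 15, so |⟨c¹³⟩| = 15.

Answer: 15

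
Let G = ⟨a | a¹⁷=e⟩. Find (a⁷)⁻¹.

The order of (a⁷) is 17 (smallest k with (a⁷)ᵏ = e), so (a⁷)⁻¹ = (a⁷)¹⁶ = a¹⁰.
Check: (a⁷) · (a¹⁰) → (a⁷) · a¹⁰ = e, giving e as required.

Answer: a¹⁰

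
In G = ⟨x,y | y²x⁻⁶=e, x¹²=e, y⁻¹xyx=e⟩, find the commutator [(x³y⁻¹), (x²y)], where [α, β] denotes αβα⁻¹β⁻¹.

[(x³y⁻¹), (x²y)] = (x³y⁻¹)·(x²y)·(x³y⁻¹)⁻¹·(x²y)⁻¹.
  (x³y⁻¹) · (x²y) = x
  x · (x³y) = x⁴y
  (x⁴y) · (x²y⁻¹) = x²

Answer: x²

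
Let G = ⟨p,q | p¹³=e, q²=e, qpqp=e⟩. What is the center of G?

An element z ∈ Z(G) iff z commutes with every generator.
For example e is central: e·p = p = p·e; e·q = q = q·e.
Whereas p ∉ Z(G) since p·q = pq ≠ p¹²q = q·p.
Checking each of the 26 elements this way gives Z(G) = {e}, of order 1.

Answer: {e}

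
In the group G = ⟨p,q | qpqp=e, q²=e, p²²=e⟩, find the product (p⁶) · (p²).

Compute (p⁶) · (p²) by multiplying left to right and reducing via the relations at each step:
  (p⁶) · p² = p⁸

Answer: p⁸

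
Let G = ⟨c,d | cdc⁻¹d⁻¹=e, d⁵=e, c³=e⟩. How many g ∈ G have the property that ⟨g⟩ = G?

G is cyclic of order 15. An element generates G iff its order is 15, and a cyclic group of order 15 has exactly φ(15) = 8 such elements.

Answer: 8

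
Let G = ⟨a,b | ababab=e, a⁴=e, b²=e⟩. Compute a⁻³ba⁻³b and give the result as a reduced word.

Multiply left to right, reducing at each step:
  a · b = ab
  (ab) · a⁻³ = aba
  (aba) · b = ba³

Answer: ba³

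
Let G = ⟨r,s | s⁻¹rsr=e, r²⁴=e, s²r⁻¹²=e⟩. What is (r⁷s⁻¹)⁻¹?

The order of (r⁷s⁻¹) is 4 (smallest k with (r⁷s⁻¹)ᵏ = e), so (r⁷s⁻¹)⁻¹ = (r⁷s⁻¹)³ = r⁷s.
Check: (r⁷s⁻¹) · (r⁷s) → (r⁷s⁻¹) · r⁷ = s⁻¹;   (s⁻¹) · s = e, giving e as required.

Answer: r⁷s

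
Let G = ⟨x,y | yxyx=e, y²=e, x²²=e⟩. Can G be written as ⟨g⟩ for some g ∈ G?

Every cyclic group is abelian. But x·y = xy while y·x = x²¹y, so x·y ≠ y·x and G is not abelian. Hence G is not cyclic.

Answer: No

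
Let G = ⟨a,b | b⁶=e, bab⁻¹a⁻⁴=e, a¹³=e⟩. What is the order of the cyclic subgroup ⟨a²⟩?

|⟨a²⟩| equals the order of a². Compute successive powers until reaching e:
  (a²)¹ = a², (a²)² = a⁴, (a²)³ = a⁶, (a²)⁴ = a⁸, (a²)⁵ = a¹⁰, (a²)⁶ = a¹², (a²)⁷ = a, (a²)⁸ = a³, (a²)⁹ = a⁵, (a²)¹⁰ = a⁷, (a²)¹¹ = a⁹, (a²)¹² = a¹¹, (a²)¹³ = e.
The smallest positive k with (a²)ᵏ = e is 13, so |⟨a²⟩| = 13.

Answer: 13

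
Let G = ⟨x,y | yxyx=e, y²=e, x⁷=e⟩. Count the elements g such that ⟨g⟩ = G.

⟨g⟩ = G would require ord(g) = |G| = 14, but the maximum element order in G is 7 < 14. So G is not cyclic and no single element generates it: the count is 0.

Answer: 0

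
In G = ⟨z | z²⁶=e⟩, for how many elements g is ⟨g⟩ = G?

G is cyclic of order 26. An element generates G iff its order is 26, and a cyclic group of order 26 has exactly φ(26) = 12 such elements.

Answer: 12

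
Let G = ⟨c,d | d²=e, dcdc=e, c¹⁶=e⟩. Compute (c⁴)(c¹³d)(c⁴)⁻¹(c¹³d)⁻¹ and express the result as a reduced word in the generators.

[(c⁴), (c¹³d)] = (c⁴)·(c¹³d)·(c⁴)⁻¹·(c¹³d)⁻¹.
  (c⁴) · (c¹³d) = cd
  (cd) · (c¹²) = c⁵d
  (c⁵d) · (c¹³d) = c⁸

Answer: c⁸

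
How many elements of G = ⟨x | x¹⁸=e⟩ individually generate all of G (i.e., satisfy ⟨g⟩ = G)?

G is cyclic of order 18. An element generates G iff its order is 18, and a cyclic group of order 18 has exactly φ(18) = 6 such elements.

Answer: 6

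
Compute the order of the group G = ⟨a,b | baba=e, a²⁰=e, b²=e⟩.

Enumerate words in the generators, reducing via the relations: the distinct elements are
  {a, b, e, ab, a², a³, a⁴, a⁵, a⁶, a⁷, a⁸, a⁹, a²b, a³b, a¹², a¹³, a¹¹, a¹⁰, a¹⁴, a¹⁵, a¹⁶, a¹⁷, a¹⁸, a¹⁹, a⁴b, a⁵b, a⁶b, a⁷b, a⁸b, a⁹b, a¹²b, a¹³b, a¹¹b, a¹⁰b, a¹⁴b, a¹⁵b, a¹⁶b, a¹⁷b, a¹⁸b, a¹⁹b}.
No further products give new elements, so |G| = 40.

Answer: 40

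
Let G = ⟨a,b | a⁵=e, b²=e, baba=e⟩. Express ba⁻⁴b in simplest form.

Multiply left to right, reducing at each step:
  b · a⁻⁴ = a⁴b
  (a⁴b) · b = a⁴

Answer: a⁴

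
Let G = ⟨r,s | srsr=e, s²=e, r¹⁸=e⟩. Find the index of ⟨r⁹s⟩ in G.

First find ord(r⁹s) by computing successive powers:
  (r⁹s)¹ = r⁹s, (r⁹s)² = e.
So |⟨r⁹s⟩| = ord(r⁹s) = 2. With |G| = 36, by Lagrange [G : ⟨r⁹s⟩] = 36/2 = 18.

Answer: 18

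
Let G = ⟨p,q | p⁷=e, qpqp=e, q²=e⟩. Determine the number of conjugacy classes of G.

The conjugacy classes (representative and size) are:
  [e] (size 1), [p⁶] (size 2), [p⁵] (size 2), [p⁴] (size 2), [pq] (size 7).
Class equation: 1 + 2 + 2 + 2 + 7 = 14 = |G|. So G has 5 conjugacy classes.

Answer: 5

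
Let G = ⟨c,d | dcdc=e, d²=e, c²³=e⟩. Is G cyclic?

Every cyclic group is abelian. But c·d = cd while d·c = c²²d, so c·d ≠ d·c and G is not abelian. Hence G is not cyclic.

Answer: No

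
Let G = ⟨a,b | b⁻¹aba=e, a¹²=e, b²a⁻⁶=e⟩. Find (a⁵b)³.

Compute successive powers of (a⁵b), reducing at each step:
  (a⁵b)²: (a⁵b) · a⁵ = b;   b · b = a⁶
  (a⁵b)³: (a⁶) · a⁵ = a¹¹;   (a¹¹) · b = a⁵b⁻¹

Answer: a⁵b⁻¹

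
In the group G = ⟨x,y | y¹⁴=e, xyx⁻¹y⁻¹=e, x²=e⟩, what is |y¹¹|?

Compute successive powers until reaching e:
  (y¹¹)¹ = y¹¹, (y¹¹)² = y⁸, (y¹¹)³ = y⁵, (y¹¹)⁴ = y², (y¹¹)⁵ = y¹³, (y¹¹)⁶ = y¹⁰, (y¹¹)⁷ = y⁷, (y¹¹)⁸ = y⁴, (y¹¹)⁹ = y, (y¹¹)¹⁰ = y¹², (y¹¹)¹¹ = y⁹, (y¹¹)¹² = y⁶, (y¹¹)¹³ = y³, (y¹¹)¹⁴ = e.
The smallest positive k with (y¹¹)ᵏ = e is 14.

Answer: 14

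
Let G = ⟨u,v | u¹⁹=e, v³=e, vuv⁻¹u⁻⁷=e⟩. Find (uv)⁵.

Compute successive powers of (uv), reducing at each step:
  (uv)²: (uv) · u = u⁸v;   (u⁸v) · v = u⁸v²
  (uv)³: (u⁸v²) · u = v²;   (v²) · v = e
  (uv)⁴: e · u = u;   u · v = uv
  (uv)⁵: (uv) · u = u⁸v;   (u⁸v) · v = u⁸v²

Answer: u⁸v²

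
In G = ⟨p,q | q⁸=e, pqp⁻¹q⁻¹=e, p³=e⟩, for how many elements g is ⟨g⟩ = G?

G is cyclic of order 24. An element generates G iff its order is 24, and a cyclic group of order 24 has exactly φ(24) = 8 such elements.

Answer: 8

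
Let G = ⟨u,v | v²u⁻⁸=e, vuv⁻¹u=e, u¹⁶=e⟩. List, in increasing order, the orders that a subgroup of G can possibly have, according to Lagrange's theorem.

|G| = 32 = 2⁵. By Lagrange's theorem the order of any subgroup divides 32; the divisors of 32 are 1, 2, 4, 8, 16, 32.

Answer: 1, 2, 4, 8, 16, 32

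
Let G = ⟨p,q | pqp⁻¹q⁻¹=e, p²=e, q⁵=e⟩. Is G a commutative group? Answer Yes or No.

Each pair of generators commutes: p·q = pq = q·p. Since the generators pairwise commute, every element of G commutes with every other, so G is abelian.

Answer: Yes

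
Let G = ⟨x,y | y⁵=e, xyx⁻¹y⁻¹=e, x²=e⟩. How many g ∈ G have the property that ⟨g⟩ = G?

G is cyclic of order 10. An element generates G iff its order is 10, and a cyclic group of order 10 has exactly φ(10) = 4 such elements.

Answer: 4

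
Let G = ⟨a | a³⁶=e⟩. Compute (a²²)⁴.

Compute successive powers of (a²²), reducing at each step:
  (a²²)²: (a²²) · a²² = a⁸
  (a²²)³: (a⁸) · a²² = a³⁰
  (a²²)⁴: (a³⁰) · a²² = a¹⁶

Answer: a¹⁶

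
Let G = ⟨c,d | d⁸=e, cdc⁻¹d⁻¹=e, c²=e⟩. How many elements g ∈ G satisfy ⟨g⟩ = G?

⟨g⟩ = G would require ord(g) = |G| = 16, but the maximum element order in G is 8 < 16. So G is not cyclic and no single element generates it: the count is 0.

Answer: 0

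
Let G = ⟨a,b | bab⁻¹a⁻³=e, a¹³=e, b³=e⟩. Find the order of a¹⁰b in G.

Compute successive powers until reaching e:
  (a¹⁰b)¹ = a¹⁰b, (a¹⁰b)² = ab², (a¹⁰b)³ = e.
The smallest positive k with (a¹⁰b)ᵏ = e is 3.

Answer: 3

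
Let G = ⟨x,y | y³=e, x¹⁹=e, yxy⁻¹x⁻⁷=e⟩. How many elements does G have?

Enumerate words in the generators, reducing via the relations: the distinct elements are
  {e, x, y, xy, x², x³, x⁴, x⁵, x⁶, x⁷, x⁸, x⁹, y², xy², x²y, x³y, x¹², x¹³, x¹¹, x¹⁰, x¹⁴, x¹⁵, x¹⁶, x¹⁷, x¹⁸, x⁴y, x⁵y, x⁶y, x⁷y, x⁸y, x⁹y, x²y², x³y², x¹²y, x¹³y, x¹¹y, x¹⁰y, x¹⁴y, x¹⁵y, x¹⁶y, x¹⁷y, x¹⁸y, x⁴y², x⁵y², x⁶y², x⁷y², x⁸y², x⁹y², x¹²y², x¹³y², x¹¹y², x¹⁰y², x¹⁴y², x¹⁵y², x¹⁶y², x¹⁷y², x¹⁸y²}.
No further products give new elements, so |G| = 57.

Answer: 57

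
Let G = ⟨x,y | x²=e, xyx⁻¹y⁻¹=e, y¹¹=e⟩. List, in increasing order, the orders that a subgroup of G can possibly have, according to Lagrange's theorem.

|G| = 22 = 2 · 11. By Lagrange's theorem the order of any subgroup divides 22; the divisors of 22 are 1, 2, 11, 22.

Answer: 1, 2, 11, 22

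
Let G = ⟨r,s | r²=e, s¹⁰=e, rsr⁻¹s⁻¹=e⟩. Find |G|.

Enumerate words in the generators, reducing via the relations: the distinct elements are
  {e, r, s, rs, s², s³, s⁴, s⁵, s⁶, s⁷, s⁸, s⁹, rs², rs³, rs⁴, rs⁵, rs⁶, rs⁷, rs⁸, rs⁹}.
No further products give new elements, so |G| = 20.

Answer: 20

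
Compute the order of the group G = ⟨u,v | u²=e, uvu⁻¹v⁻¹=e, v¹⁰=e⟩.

Enumerate words in the generators, reducing via the relations: the distinct elements are
  {e, u, v, uv, v², v³, v⁴, v⁵, v⁶, v⁷, v⁸, v⁹, uv², uv³, uv⁴, uv⁵, uv⁶, uv⁷, uv⁸, uv⁹}.
No further products give new elements, so |G| = 20.

Answer: 20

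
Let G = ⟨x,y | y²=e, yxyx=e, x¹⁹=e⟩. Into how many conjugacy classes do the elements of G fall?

The conjugacy classes (representative and size) are:
  [e] (size 1), [x¹⁸] (size 2), [x²] (size 2), [x¹⁶] (size 2), [x⁴] (size 2), [x¹⁴] (size 2), [x¹³] (size 2), [x¹²] (size 2), [x⁸] (size 2), [x⁹] (size 2), [y] (size 19).
Class equation: 1 + 2 + 2 + 2 + 2 + 2 + 2 + 2 + 2 + 2 + 19 = 38 = |G|. So G has 11 conjugacy classes.

Answer: 11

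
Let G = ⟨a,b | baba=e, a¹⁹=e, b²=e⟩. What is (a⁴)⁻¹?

The order of (a⁴) is 19 (smallest k with (a⁴)ᵏ = e), so (a⁴)⁻¹ = (a⁴)¹⁸ = a¹⁵.
Check: (a⁴) · (a¹⁵) → (a⁴) · a¹⁵ = e, giving e as required.

Answer: a¹⁵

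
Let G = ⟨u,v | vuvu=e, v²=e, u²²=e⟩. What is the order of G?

Enumerate words in the generators, reducing via the relations: the distinct elements are
  {e, u, v, uv, u², u³, u⁴, u⁵, u⁶, u⁷, u⁸, u⁹, u²v, u²¹, u²⁰, u³v, u¹², u¹³, u¹¹, u¹⁰, u¹⁴, u¹⁵, u¹⁶, u¹⁷, u¹⁸, u¹⁹, u⁴v, u⁵v, u⁶v, u⁷v, u⁸v, u⁹v, u²¹v, u²⁰v, u¹²v, u¹³v, u¹¹v, u¹⁰v, u¹⁴v, u¹⁵v, u¹⁶v, u¹⁷v, u¹⁸v, u¹⁹v}.
No further products give new elements, so |G| = 44.

Answer: 44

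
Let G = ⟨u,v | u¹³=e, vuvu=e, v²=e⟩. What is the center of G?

An element z ∈ Z(G) iff z commutes with every generator.
For example e is central: e·u = u = u·e; e·v = v = v·e.
Whereas u ∉ Z(G) since u·v = uv ≠ u¹²v = v·u.
Checking each of the 26 elements this way gives Z(G) = {e}, of order 1.

Answer: {e}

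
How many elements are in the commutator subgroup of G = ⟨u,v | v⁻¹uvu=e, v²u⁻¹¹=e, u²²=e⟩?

G' = [G, G] is generated by all commutators. The generator-pair commutators are: [u, v] = u².
The subgroup they normally generate is {e, u², u⁴, u⁶, u⁸, u¹⁰, u¹², u¹⁴, u¹⁶, u¹⁸, u²⁰}, of order 11.
Check: |G/G'| = 44/11 = 4 is the order of the abelianisation.

Answer: 11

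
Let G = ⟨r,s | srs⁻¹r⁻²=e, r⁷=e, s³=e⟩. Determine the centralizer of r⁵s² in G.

⟨r⁵s²⟩ ⊆ C_G(r⁵s²) since powers of r⁵s² commute with r⁵s²; so |C_G(r⁵s²)| ≥ |⟨r⁵s²⟩| = 3.
By orbit–stabilizer, |C_G(r⁵s²)| = |G| / |conj. class of r⁵s²| = 21 / 7 = 3.
The 3 elements commuting with r⁵s² are {e, r⁴s, r⁵s²}.

Answer: {e, r⁴s, r⁵s²}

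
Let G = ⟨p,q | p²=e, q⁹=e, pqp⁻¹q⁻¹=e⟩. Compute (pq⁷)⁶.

Compute successive powers of (pq⁷), reducing at each step:
  (pq⁷)²: (pq⁷) · p = q⁷;   (q⁷) · q⁷ = q⁵
  (pq⁷)³: (q⁵) · p = pq⁵;   (pq⁵) · q⁷ = pq³
  (pq⁷)⁴: (pq³) · p = q³;   (q³) · q⁷ = q
  (pq⁷)⁵: q · p = pq;   (pq) · q⁷ = pq⁸
  (pq⁷)⁶: (pq⁸) · p = q⁸;   (q⁸) · q⁷ = q⁶

Answer: q⁶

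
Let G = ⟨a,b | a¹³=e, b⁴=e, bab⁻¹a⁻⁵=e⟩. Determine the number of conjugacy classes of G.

The conjugacy classes (representative and size) are:
  [e] (size 1), [a] (size 4), [a²] (size 4), [a⁹] (size 4), [a¹²b] (size 13), [a⁴b²] (size 13), [a¹²b³] (size 13).
Class equation: 1 + 4 + 4 + 4 + 13 + 13 + 13 = 52 = |G|. So G has 7 conjugacy classes.

Answer: 7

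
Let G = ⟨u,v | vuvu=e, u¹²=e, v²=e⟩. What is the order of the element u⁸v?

Compute successive powers until reaching e:
  (u⁸v)¹ = u⁸v, (u⁸v)² = e.
The smallest positive k with (u⁸v)ᵏ = e is 2.

Answer: 2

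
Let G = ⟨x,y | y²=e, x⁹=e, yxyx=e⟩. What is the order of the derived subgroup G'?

G' = [G, G] is generated by all commutators. The generator-pair commutators are: [x, y] = x².
The subgroup they normally generate is {e, x, x², x³, x⁴, x⁵, x⁶, x⁷, x⁸}, of order 9.
Check: |G/G'| = 18/9 = 2 is the order of the abelianisation.

Answer: 9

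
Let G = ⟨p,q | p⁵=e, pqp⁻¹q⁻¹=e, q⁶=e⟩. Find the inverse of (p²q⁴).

The order of (p²q⁴) is 15 (smallest k with (p²q⁴)ᵏ = e), so (p²q⁴)⁻¹ = (p²q⁴)¹⁴ = p³q².
Check: (p²q⁴) · (p³q²) → (p²q⁴) · p³ = q⁴;   (q⁴) · q² = e, giving e as required.

Answer: p³q²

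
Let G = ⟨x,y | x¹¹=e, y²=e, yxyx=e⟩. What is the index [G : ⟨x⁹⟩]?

First find ord(x⁹) by computing successive powers:
  (x⁹)¹ = x⁹, (x⁹)² = x⁷, (x⁹)³ = x⁵, (x⁹)⁴ = x³, (x⁹)⁵ = x, (x⁹)⁶ = x¹⁰, (x⁹)⁷ = x⁸, (x⁹)⁸ = x⁶, (x⁹)⁹ = x⁴, (x⁹)¹⁰ = x², (x⁹)¹¹ = e.
So |⟨x⁹⟩| = ord(x⁹) = 11. With |G| = 22, by Lagrange [G : ⟨x⁹⟩] = 22/11 = 2.

Answer: 2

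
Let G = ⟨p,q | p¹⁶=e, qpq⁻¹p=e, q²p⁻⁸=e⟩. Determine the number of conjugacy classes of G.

The conjugacy classes (representative and size) are:
  [e] (size 1), [p] (size 2), [p¹⁴] (size 2), [p¹³] (size 2), [p¹²] (size 2), [p⁵] (size 2), [p¹⁰] (size 2), [p⁷] (size 2), [p⁸] (size 1), [q⁻¹] (size 8), [p⁷q⁻¹] (size 8).
Class equation: 1 + 2 + 2 + 2 + 2 + 2 + 2 + 2 + 1 + 8 + 8 = 32 = |G|. So G has 11 conjugacy classes.

Answer: 11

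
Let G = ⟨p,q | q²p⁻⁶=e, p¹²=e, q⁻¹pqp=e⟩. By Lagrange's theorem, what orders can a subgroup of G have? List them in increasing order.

|G| = 24 = 2³ · 3. By Lagrange's theorem the order of any subgroup divides 24; the divisors of 24 are 1, 2, 3, 4, 6, 8, 12, 24.

Answer: 1, 2, 3, 4, 6, 8, 12, 24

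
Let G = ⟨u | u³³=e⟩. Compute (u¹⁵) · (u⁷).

Compute (u¹⁵) · (u⁷) by multiplying left to right and reducing via the relations at each step:
  (u¹⁵) · u⁷ = u²²

Answer: u²²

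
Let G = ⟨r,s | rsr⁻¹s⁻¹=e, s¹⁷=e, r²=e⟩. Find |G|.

Enumerate words in the generators, reducing via the relations: the distinct elements are
  {e, r, s, rs, s², s³, s⁴, s⁵, s⁶, s⁷, s⁸, s⁹, rs², rs³, rs⁴, rs⁵, rs⁶, rs⁷, rs⁸, rs⁹, s¹², s¹³, s¹¹, s¹⁰, s¹⁴, s¹⁵, s¹⁶, rs¹², rs¹³, rs¹¹, rs¹⁰, rs¹⁴, rs¹⁵, rs¹⁶}.
No further products give new elements, so |G| = 34.

Answer: 34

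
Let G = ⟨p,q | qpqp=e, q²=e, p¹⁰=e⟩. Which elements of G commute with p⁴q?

⟨p⁴q⟩ ⊆ C_G(p⁴q) since powers of p⁴q commute with p⁴q; so |C_G(p⁴q)| ≥ |⟨p⁴q⟩| = 2.
By orbit–stabilizer, |C_G(p⁴q)| = |G| / |conj. class of p⁴q| = 20 / 5 = 4.
The 4 elements commuting with p⁴q are {e, p⁵, p⁹q, p⁴q}.

Answer: {e, p⁵, p⁹q, p⁴q}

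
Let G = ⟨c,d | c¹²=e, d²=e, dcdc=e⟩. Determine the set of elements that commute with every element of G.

An element z ∈ Z(G) iff z commutes with every generator.
For example c⁶ is central: (c⁶)·c = c⁷ = c·(c⁶); (c⁶)·d = c⁶d = d·(c⁶).
Whereas c ∉ Z(G) since c·d = cd ≠ c¹¹d = d·c.
Checking each of the 24 elements this way gives Z(G) = {e, c⁶}, of order 2.

Answer: {e, c⁶}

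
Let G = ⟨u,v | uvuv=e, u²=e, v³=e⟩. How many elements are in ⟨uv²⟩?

|⟨uv²⟩| equals the order of uv². Compute successive powers until reaching e:
  (uv²)¹ = uv², (uv²)² = e.
The smallest positive k with (uv²)ᵏ = e is 2, so |⟨uv²⟩| = 2.

Answer: 2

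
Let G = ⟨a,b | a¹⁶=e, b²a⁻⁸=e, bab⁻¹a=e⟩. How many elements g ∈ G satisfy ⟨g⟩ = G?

⟨g⟩ = G would require ord(g) = |G| = 32, but the maximum element order in G is 16 < 32. So G is not cyclic and no single element generates it: the count is 0.

Answer: 0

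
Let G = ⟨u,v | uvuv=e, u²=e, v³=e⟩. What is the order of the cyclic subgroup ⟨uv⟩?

|⟨uv⟩| equals the order of uv. Compute successive powers until reaching e:
  (uv)¹ = uv, (uv)² = e.
The smallest positive k with (uv)ᵏ = e is 2, so |⟨uv⟩| = 2.

Answer: 2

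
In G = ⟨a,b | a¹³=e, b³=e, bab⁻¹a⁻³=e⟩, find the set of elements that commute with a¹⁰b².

⟨a¹⁰b²⟩ ⊆ C_G(a¹⁰b²) since powers of a¹⁰b² commute with a¹⁰b²; so |C_G(a¹⁰b²)| ≥ |⟨a¹⁰b²⟩| = 3.
By orbit–stabilizer, |C_G(a¹⁰b²)| = |G| / |conj. class of a¹⁰b²| = 39 / 13 = 3.
The 3 elements commuting with a¹⁰b² are {e, a⁹b, a¹⁰b²}.

Answer: {e, a⁹b, a¹⁰b²}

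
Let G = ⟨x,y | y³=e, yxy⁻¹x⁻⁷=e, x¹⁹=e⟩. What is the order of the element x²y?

Compute successive powers until reaching e:
  (x²y)¹ = x²y, (x²y)² = x¹⁶y², (x²y)³ = e.
The smallest positive k with (x²y)ᵏ = e is 3.

Answer: 3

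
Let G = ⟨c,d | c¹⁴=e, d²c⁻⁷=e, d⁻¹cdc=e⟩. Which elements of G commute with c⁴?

⟨c⁴⟩ ⊆ C_G(c⁴) since powers of c⁴ commute with c⁴; so |C_G(c⁴)| ≥ |⟨c⁴⟩| = 7.
By orbit–stabilizer, |C_G(c⁴)| = |G| / |conj. class of c⁴| = 28 / 2 = 14.
The 14 elements commuting with c⁴ are {e, c, c², c³, c⁴, c⁵, c⁶, c⁷, c⁸, c⁹, c¹⁰, c¹¹, c¹², c¹³}.

Answer: {e, c, c², c³, c⁴, c⁵, c⁶, c⁷, c⁸, c⁹, c¹⁰, c¹¹, c¹², c¹³}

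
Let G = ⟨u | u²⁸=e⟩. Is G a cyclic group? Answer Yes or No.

|G| = 28. The element u has order 28 (its powers give 28 distinct elements), so ⟨u⟩ = G and G is cyclic.

Answer: Yes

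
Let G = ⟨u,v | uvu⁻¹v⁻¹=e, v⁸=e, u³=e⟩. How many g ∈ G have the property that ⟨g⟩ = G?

G is cyclic of order 24. An element generates G iff its order is 24, and a cyclic group of order 24 has exactly φ(24) = 8 such elements.

Answer: 8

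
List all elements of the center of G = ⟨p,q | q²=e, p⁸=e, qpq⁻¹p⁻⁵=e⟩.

An element z ∈ Z(G) iff z commutes with every generator.
For example p² is central: (p²)·p = p³ = p·(p²); (p²)·q = p²q = q·(p²).
Whereas p ∉ Z(G) since p·q = pq ≠ p⁵q = q·p.
Checking each of the 16 elements this way gives Z(G) = {e, p², p⁴, p⁶}, of order 4.

Answer: {e, p², p⁴, p⁶}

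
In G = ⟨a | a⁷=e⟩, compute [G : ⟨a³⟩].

First find ord(a³) by computing successive powers:
  (a³)¹ = a³, (a³)² = a⁶, (a³)³ = a², (a³)⁴ = a⁵, (a³)⁵ = a, (a³)⁶ = a⁴, (a³)⁷ = e.
So |⟨a³⟩| = ord(a³) = 7. With |G| = 7, by Lagrange [G : ⟨a³⟩] = 7/7 = 1.

Answer: 1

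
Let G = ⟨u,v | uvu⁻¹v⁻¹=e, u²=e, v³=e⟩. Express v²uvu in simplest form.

Multiply left to right, reducing at each step:
  (v²) · u = uv²
  (uv²) · v = u
  u · u = e

Answer: e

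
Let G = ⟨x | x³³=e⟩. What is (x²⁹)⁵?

Compute successive powers of (x²⁹), reducing at each step:
  (x²⁹)²: (x²⁹) · x²⁹ = x²⁵
  (x²⁹)³: (x²⁵) · x²⁹ = x²¹
  (x²⁹)⁴: (x²¹) · x²⁹ = x¹⁷
  (x²⁹)⁵: (x¹⁷) · x²⁹ = x¹³

Answer: x¹³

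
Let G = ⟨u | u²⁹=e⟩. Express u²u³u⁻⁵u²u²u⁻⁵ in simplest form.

Multiply left to right, reducing at each step:
  (u²) · u³ = u⁵
  (u⁵) · u⁻⁵ = e
  e · u² = u²
  (u²) · u² = u⁴
  (u⁴) · u⁻⁵ = u²⁸

Answer: u²⁸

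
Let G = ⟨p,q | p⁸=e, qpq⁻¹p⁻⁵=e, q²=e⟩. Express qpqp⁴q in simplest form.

Multiply left to right, reducing at each step:
  q · p = p⁵q
  (p⁵q) · q = p⁵
  (p⁵) · p⁴ = p
  p · q = pq

Answer: pq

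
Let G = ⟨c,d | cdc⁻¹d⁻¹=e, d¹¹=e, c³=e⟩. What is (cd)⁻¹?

The order of (cd) is 33 (smallest k with (cd)ᵏ = e), so (cd)⁻¹ = (cd)³² = c²d¹⁰.
Check: (cd) · (c²d¹⁰) → (cd) · c² = d;   d · d¹⁰ = e, giving e as required.

Answer: c²d¹⁰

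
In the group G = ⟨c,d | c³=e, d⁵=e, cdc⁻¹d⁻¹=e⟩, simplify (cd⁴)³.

Compute successive powers of (cd⁴), reducing at each step:
  (cd⁴)²: (cd⁴) · c = c²d⁴;   (c²d⁴) · d⁴ = c²d³
  (cd⁴)³: (c²d³) · c = d³;   (d³) · d⁴ = d²

Answer: d²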